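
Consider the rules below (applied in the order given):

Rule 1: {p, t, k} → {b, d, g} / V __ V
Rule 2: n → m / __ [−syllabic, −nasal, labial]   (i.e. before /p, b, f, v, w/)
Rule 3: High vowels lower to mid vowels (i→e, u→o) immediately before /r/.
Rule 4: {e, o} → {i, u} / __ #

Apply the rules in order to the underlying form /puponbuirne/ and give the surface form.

Rule 1 (intervocalic voicing): /p/ is a voiceless stop between vowels /u/ and /o/, so it voices to [b]. /puponbuirne/ → pubonbuirne.
Rule 2 (nasal place assimilation): /n/ precedes the labial consonant /b/, so it assimilates in place to [m]. /pubonbuirne/ → pubombuirne.
Rule 3 (pre-rhotic lowering): /i/ is a high vowel immediately before /r/, so it lowers to [e]. /pubombuirne/ → pubombuerne.
Rule 4 (final vowel raising): /e/ is a mid vowel in word-final position, so it raises to [i]. /pubombuerne/ → pubombuerni.

pubombuerni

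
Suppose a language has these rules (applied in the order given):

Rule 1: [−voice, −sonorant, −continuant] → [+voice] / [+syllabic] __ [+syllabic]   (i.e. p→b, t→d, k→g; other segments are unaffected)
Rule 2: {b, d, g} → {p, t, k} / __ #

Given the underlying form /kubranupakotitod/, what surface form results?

kubranubagodidot

Rule 1 (intervocalic voicing): /p/ is a voiceless stop between vowels /u/ and /a/, so it voices to [b]. /k/ is a voiceless stop between vowels /a/ and /o/, so it voices to [g]. /t/ is a voiceless stop between vowels /o/ and /i/, so it voices to [d]. /t/ is a voiceless stop between vowels /i/ and /o/, so it voices to [d]. /kubranupakotitod/ → kubranubagodidod.
Rule 2 (final devoicing): /d/ is a voiced stop in word-final position, so it devoices to [t]. /kubranubagodidod/ → kubranubagodidot.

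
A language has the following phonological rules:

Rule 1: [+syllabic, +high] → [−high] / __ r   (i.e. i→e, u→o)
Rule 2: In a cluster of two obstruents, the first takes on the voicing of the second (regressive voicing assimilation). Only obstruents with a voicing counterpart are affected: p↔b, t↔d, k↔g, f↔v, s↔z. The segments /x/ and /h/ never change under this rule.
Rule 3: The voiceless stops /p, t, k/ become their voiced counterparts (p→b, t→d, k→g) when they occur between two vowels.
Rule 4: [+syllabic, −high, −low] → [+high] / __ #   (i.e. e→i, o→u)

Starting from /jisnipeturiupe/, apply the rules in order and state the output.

jisnibedoriubi

Rule 1 (pre-rhotic lowering): /u/ is a high vowel immediately before /r/, so it lowers to [o]. /jisnipeturiupe/ → jisnipetoriupe.
Rule 2 (regressive voicing assimilation): no segment meets the environment; /jisnipetoriupe/ is unchanged.
Rule 3 (intervocalic voicing): /p/ is a voiceless stop between vowels /i/ and /e/, so it voices to [b]. /t/ is a voiceless stop between vowels /e/ and /o/, so it voices to [d]. /p/ is a voiceless stop between vowels /u/ and /e/, so it voices to [b]. /jisnipetoriupe/ → jisnibedoriube.
Rule 4 (final vowel raising): /e/ is a mid vowel in word-final position, so it raises to [i]. /jisnibedoriube/ → jisnibedoriubi.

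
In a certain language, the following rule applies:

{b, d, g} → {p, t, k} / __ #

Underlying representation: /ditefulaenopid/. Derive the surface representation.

/d/ is a voiced stop in word-final position, so it devoices to [t].
Surface form: [ditefulaenopit].

ditefulaenopit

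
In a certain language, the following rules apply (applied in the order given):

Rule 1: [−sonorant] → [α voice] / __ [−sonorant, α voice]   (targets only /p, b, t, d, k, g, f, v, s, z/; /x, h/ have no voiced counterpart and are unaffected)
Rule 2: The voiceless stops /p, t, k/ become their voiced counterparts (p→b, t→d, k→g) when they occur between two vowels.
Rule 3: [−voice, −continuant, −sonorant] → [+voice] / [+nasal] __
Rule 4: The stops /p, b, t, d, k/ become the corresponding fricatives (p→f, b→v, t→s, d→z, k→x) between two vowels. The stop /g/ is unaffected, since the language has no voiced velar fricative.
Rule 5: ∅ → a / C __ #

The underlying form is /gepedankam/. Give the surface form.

Rule 1 (regressive voicing assimilation): no segment meets the environment; /gepedankam/ is unchanged.
Rule 2 (intervocalic voicing): /p/ is a voiceless stop between vowels /e/ and /e/, so it voices to [b]. /gepedankam/ → gebedankam.
Rule 3 (post-nasal voicing): /k/ is a voiceless stop immediately after the nasal /n/, so it voices to [g]. /gebedankam/ → gebedangam.
Rule 4 (intervocalic spirantization): /b/ is a stop between vowels /e/ and /e/, so it spirantizes to the fricative [v]. /d/ is a stop between vowels /e/ and /a/, so it spirantizes to the fricative [z]. /gebedangam/ → gevezangam.
Rule 5 (final a-epenthesis): the form ends in the consonant /m/, so [a] is inserted word-finally. /gevezangam/ → gevezangama.

gevezangama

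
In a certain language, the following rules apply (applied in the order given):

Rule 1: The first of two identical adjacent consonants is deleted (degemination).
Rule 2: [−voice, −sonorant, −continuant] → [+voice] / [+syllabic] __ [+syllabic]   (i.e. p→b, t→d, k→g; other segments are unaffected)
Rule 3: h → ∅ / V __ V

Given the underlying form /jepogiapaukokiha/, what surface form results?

jebogiabaugogia

Rule 1 (degemination): no segment meets the environment; /jepogiapaukokiha/ is unchanged.
Rule 2 (intervocalic voicing): /p/ is a voiceless stop between vowels /e/ and /o/, so it voices to [b]. /p/ is a voiceless stop between vowels /a/ and /a/, so it voices to [b]. /k/ is a voiceless stop between vowels /u/ and /o/, so it voices to [g]. /k/ is a voiceless stop between vowels /o/ and /i/, so it voices to [g]. /jepogiapaukokiha/ → jebogiabaugogiha.
Rule 3 (intervocalic h-deletion): /h/ occurs between vowels /i/ and /a/, so it deletes. /jebogiabaugogiha/ → jebogiabaugogia.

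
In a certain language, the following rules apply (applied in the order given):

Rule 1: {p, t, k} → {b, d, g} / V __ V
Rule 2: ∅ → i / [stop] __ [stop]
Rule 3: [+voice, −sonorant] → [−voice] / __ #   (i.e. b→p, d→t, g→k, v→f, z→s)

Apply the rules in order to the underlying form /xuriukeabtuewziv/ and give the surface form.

Rule 1 (intervocalic voicing): /k/ is a voiceless stop between vowels /u/ and /e/, so it voices to [g]. /xuriukeabtuewziv/ → xuriugeabtuewziv.
Rule 2 (stop-cluster i-epenthesis): /b/ and /t/ form a stop–stop cluster, so [i] is inserted between them. /xuriugeabtuewziv/ → xuriugeabituewziv.
Rule 3 (final devoicing): /v/ is a voiced obstruent in word-final position, so it devoices to [f]. /xuriugeabituewziv/ → xuriugeabituewzif.

xuriugeabituewzif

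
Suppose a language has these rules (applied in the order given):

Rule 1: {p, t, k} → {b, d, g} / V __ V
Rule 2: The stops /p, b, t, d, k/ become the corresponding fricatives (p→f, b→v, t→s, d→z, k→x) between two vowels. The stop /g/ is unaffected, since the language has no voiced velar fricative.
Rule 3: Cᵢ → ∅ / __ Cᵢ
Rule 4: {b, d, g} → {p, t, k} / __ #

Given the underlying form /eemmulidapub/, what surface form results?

eemulizavup

Rule 1 (intervocalic voicing): /p/ is a voiceless stop between vowels /a/ and /u/, so it voices to [b]. /eemmulidapub/ → eemmulidabub.
Rule 2 (intervocalic spirantization): /d/ is a stop between vowels /i/ and /a/, so it spirantizes to the fricative [z]. /b/ is a stop between vowels /a/ and /u/, so it spirantizes to the fricative [v]. /eemmulidabub/ → eemmulizavub.
Rule 3 (degemination): /mm/ is a geminate; the first /m/ deletes. /eemmulizavub/ → eemulizavub.
Rule 4 (final devoicing): /b/ is a voiced stop in word-final position, so it devoices to [p]. /eemulizavub/ → eemulizavup.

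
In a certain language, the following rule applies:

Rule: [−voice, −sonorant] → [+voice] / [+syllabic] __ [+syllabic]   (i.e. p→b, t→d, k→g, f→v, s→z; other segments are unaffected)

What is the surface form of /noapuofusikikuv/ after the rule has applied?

noabuovuzigiguv

/p/ is a voiceless obstruent between vowels /a/ and /u/, so it voices to [b].
/f/ is a voiceless obstruent between vowels /o/ and /u/, so it voices to [v].
/s/ is a voiceless obstruent between vowels /u/ and /i/, so it voices to [z].
/k/ is a voiceless obstruent between vowels /i/ and /i/, so it voices to [g].
/k/ is a voiceless obstruent between vowels /i/ and /u/, so it voices to [g].
Surface form: [noabuovuzigiguv].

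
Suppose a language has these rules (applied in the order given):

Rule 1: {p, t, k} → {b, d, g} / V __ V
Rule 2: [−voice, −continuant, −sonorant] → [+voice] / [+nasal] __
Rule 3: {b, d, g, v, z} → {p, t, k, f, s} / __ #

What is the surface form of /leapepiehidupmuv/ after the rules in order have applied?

leabebiehidupmuf

Rule 1 (intervocalic voicing): /p/ is a voiceless stop between vowels /a/ and /e/, so it voices to [b]. /p/ is a voiceless stop between vowels /e/ and /i/, so it voices to [b]. /leapepiehidupmuv/ → leabebiehidupmuv.
Rule 2 (post-nasal voicing): no segment meets the environment; /leabebiehidupmuv/ is unchanged.
Rule 3 (final devoicing): /v/ is a voiced obstruent in word-final position, so it devoices to [f]. /leabebiehidupmuv/ → leabebiehidupmuf.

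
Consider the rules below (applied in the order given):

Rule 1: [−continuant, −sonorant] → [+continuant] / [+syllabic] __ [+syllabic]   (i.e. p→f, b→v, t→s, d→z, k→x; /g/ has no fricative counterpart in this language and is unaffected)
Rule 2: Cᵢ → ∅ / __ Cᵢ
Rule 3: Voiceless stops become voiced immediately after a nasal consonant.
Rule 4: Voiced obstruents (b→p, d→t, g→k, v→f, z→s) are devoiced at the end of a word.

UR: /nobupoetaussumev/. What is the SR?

Rule 1 (intervocalic spirantization): /b/ is a stop between vowels /o/ and /u/, so it spirantizes to the fricative [v]. /p/ is a stop between vowels /u/ and /o/, so it spirantizes to the fricative [f]. /t/ is a stop between vowels /e/ and /a/, so it spirantizes to the fricative [s]. /nobupoetaussumev/ → novufoesaussumev.
Rule 2 (degemination): /ss/ is a geminate; the first /s/ deletes. /novufoesaussumev/ → novufoesausumev.
Rule 3 (post-nasal voicing): no segment meets the environment; /novufoesausumev/ is unchanged.
Rule 4 (final devoicing): /v/ is a voiced obstruent in word-final position, so it devoices to [f]. /novufoesausumev/ → novufoesausumef.

novufoesausumef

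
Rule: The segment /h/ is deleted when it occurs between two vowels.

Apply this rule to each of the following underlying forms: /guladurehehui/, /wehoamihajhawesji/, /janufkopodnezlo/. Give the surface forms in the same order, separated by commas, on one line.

guladureeui, weoamiajhawesji, janufkopodnezlo

/guladurehehui/: /h/ occurs between vowels /e/ and /e/, so it deletes. /h/ occurs between vowels /e/ and /u/, so it deletes. → [guladureeui].
/wehoamihajhawesji/: /h/ occurs between vowels /e/ and /o/, so it deletes. /h/ occurs between vowels /i/ and /a/, so it deletes. → [weoamiajhawesji].
/janufkopodnezlo/: the rule's environment is not met; surfaces unchanged as [janufkopodnezlo].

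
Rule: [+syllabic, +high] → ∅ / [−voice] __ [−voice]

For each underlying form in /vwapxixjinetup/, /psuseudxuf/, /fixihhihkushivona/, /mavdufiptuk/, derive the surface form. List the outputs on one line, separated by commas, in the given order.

vwapxxjinetp, psseudxf, fxhhhkshivona, mavdufptk

/vwapxixjinetup/: /i/ is a high vowel flanked by voiceless consonants /x/ and /x/, so it deletes. /u/ is a high vowel flanked by voiceless consonants /t/ and /p/, so it deletes. → [vwapxxjinetp].
/psuseudxuf/: /u/ is a high vowel flanked by voiceless consonants /s/ and /s/, so it deletes. /u/ is a high vowel flanked by voiceless consonants /x/ and /f/, so it deletes. → [psseudxf].
/fixihhihkushivona/: /i/ is a high vowel flanked by voiceless consonants /f/ and /x/, so it deletes. /i/ is a high vowel flanked by voiceless consonants /x/ and /h/, so it deletes. /i/ is a high vowel flanked by voiceless consonants /h/ and /h/, so it deletes. /u/ is a high vowel flanked by voiceless consonants /k/ and /s/, so it deletes. → [fxhhhkshivona].
/mavdufiptuk/: /i/ is a high vowel flanked by voiceless consonants /f/ and /p/, so it deletes. /u/ is a high vowel flanked by voiceless consonants /t/ and /k/, so it deletes. → [mavdufptk].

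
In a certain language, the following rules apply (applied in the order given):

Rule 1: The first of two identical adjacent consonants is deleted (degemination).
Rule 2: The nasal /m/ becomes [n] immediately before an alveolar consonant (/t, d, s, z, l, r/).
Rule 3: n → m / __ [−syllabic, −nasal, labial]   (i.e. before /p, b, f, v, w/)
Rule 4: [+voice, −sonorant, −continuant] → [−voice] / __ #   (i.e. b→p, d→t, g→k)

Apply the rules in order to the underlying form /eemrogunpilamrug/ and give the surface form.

Rule 1 (degemination): no segment meets the environment; /eemrogunpilamrug/ is unchanged.
Rule 2 (nasal place assimilation): /m/ precedes the alveolar consonant /r/, so it assimilates in place to [n]. /m/ precedes the alveolar consonant /r/, so it assimilates in place to [n]. /eemrogunpilamrug/ → eenrogunpilanrug.
Rule 3 (nasal place assimilation): /n/ precedes the labial consonant /p/, so it assimilates in place to [m]. /eenrogunpilanrug/ → eenrogumpilanrug.
Rule 4 (final devoicing): /g/ is a voiced stop in word-final position, so it devoices to [k]. /eenrogumpilanrug/ → eenrogumpilanruk.

eenrogumpilanruk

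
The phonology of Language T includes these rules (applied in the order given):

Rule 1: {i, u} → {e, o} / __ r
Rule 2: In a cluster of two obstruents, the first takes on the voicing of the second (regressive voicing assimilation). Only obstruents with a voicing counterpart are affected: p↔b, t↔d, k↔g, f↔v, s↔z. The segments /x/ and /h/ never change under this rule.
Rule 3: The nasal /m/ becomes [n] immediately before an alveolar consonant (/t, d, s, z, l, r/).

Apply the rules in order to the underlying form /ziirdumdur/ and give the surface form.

zierdundor

Rule 1 (pre-rhotic lowering): /i/ is a high vowel immediately before /r/, so it lowers to [e]. /u/ is a high vowel immediately before /r/, so it lowers to [o]. /ziirdumdur/ → zierdumdor.
Rule 2 (regressive voicing assimilation): no segment meets the environment; /zierdumdor/ is unchanged.
Rule 3 (nasal place assimilation): /m/ precedes the alveolar consonant /d/, so it assimilates in place to [n]. /zierdumdor/ → zierdundor.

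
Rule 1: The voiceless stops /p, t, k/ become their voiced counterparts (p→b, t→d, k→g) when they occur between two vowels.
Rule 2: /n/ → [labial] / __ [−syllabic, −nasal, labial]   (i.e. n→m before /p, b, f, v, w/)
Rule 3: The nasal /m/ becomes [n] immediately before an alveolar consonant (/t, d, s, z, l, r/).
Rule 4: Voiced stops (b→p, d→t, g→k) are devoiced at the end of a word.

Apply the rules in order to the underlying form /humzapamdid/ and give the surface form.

hunzabandit

Rule 1 (intervocalic voicing): /p/ is a voiceless stop between vowels /a/ and /a/, so it voices to [b]. /humzapamdid/ → humzabamdid.
Rule 2 (nasal place assimilation): no segment meets the environment; /humzabamdid/ is unchanged.
Rule 3 (nasal place assimilation): /m/ precedes the alveolar consonant /z/, so it assimilates in place to [n]. /m/ precedes the alveolar consonant /d/, so it assimilates in place to [n]. /humzabamdid/ → hunzabandid.
Rule 4 (final devoicing): /d/ is a voiced stop in word-final position, so it devoices to [t]. /hunzabandid/ → hunzabandit.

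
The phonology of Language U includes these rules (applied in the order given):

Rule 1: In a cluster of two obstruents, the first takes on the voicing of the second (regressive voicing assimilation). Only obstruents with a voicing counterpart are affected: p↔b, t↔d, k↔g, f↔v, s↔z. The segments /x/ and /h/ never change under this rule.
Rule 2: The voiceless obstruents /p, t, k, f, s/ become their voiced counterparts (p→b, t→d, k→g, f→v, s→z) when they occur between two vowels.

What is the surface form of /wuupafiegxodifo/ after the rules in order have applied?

wuubaviekxodivo

Rule 1 (regressive voicing assimilation): /g/ precedes the voiceless obstruent /x/, so it devoices to [k] by assimilation. /wuupafiegxodifo/ → wuupafiekxodifo.
Rule 2 (intervocalic voicing): /p/ is a voiceless obstruent between vowels /u/ and /a/, so it voices to [b]. /f/ is a voiceless obstruent between vowels /a/ and /i/, so it voices to [v]. /f/ is a voiceless obstruent between vowels /i/ and /o/, so it voices to [v]. /wuupafiekxodifo/ → wuubaviekxodivo.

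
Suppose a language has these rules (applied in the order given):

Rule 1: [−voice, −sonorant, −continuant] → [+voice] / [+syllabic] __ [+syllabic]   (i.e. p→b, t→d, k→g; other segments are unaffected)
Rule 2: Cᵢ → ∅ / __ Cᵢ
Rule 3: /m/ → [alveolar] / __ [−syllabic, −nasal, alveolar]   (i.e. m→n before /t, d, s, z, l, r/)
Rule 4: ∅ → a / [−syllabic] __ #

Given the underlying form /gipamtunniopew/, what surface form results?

Rule 1 (intervocalic voicing): /p/ is a voiceless stop between vowels /i/ and /a/, so it voices to [b]. /p/ is a voiceless stop between vowels /o/ and /e/, so it voices to [b]. /gipamtunniopew/ → gibamtunniobew.
Rule 2 (degemination): /nn/ is a geminate; the first /n/ deletes. /gibamtunniobew/ → gibamtuniobew.
Rule 3 (nasal place assimilation): /m/ precedes the alveolar consonant /t/, so it assimilates in place to [n]. /gibamtuniobew/ → gibantuniobew.
Rule 4 (final a-epenthesis): the form ends in the consonant /w/, so [a] is inserted word-finally. /gibantuniobew/ → gibantuniobewa.

gibantuniobewa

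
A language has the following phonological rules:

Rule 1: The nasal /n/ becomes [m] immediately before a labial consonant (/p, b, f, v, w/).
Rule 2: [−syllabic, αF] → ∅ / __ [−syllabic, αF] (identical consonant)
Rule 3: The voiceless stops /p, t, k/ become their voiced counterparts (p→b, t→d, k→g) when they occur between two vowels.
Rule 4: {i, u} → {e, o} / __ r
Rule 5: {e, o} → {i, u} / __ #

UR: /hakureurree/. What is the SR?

Rule 1 (nasal place assimilation): no segment meets the environment; /hakureurree/ is unchanged.
Rule 2 (degemination): /rr/ is a geminate; the first /r/ deletes. /hakureurree/ → hakureuree.
Rule 3 (intervocalic voicing): /k/ is a voiceless stop between vowels /a/ and /u/, so it voices to [g]. /hakureuree/ → hagureuree.
Rule 4 (pre-rhotic lowering): /u/ is a high vowel immediately before /r/, so it lowers to [o]. /u/ is a high vowel immediately before /r/, so it lowers to [o]. /hagureuree/ → hagoreoree.
Rule 5 (final vowel raising): /e/ is a mid vowel in word-final position, so it raises to [i]. /hagoreoree/ → hagoreorei.

hagoreorei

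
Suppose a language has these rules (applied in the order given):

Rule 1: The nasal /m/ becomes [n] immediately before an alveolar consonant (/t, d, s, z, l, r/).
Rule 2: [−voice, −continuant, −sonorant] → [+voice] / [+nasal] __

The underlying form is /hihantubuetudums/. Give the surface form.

hihandubuetuduns

Rule 1 (nasal place assimilation): /m/ precedes the alveolar consonant /s/, so it assimilates in place to [n]. /hihantubuetudums/ → hihantubuetuduns.
Rule 2 (post-nasal voicing): /t/ is a voiceless stop immediately after the nasal /n/, so it voices to [d]. /hihantubuetuduns/ → hihandubuetuduns.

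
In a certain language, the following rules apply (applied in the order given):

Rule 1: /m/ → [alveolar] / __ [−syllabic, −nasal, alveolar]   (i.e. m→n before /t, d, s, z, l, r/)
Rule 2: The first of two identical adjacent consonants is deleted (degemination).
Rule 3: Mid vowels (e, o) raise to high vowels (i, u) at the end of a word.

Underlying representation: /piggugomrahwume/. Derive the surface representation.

pigugonrahwumi

Rule 1 (nasal place assimilation): /m/ precedes the alveolar consonant /r/, so it assimilates in place to [n]. /piggugomrahwume/ → piggugonrahwume.
Rule 2 (degemination): /gg/ is a geminate; the first /g/ deletes. /piggugonrahwume/ → pigugonrahwume.
Rule 3 (final vowel raising): /e/ is a mid vowel in word-final position, so it raises to [i]. /pigugonrahwume/ → pigugonrahwumi.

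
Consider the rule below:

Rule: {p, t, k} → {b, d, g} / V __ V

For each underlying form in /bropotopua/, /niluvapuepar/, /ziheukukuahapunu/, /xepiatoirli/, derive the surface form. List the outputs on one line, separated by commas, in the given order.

/bropotopua/: /p/ is a voiceless stop between vowels /o/ and /o/, so it voices to [b]. /t/ is a voiceless stop between vowels /o/ and /o/, so it voices to [d]. /p/ is a voiceless stop between vowels /o/ and /u/, so it voices to [b]. → [brobodobua].
/niluvapuepar/: /p/ is a voiceless stop between vowels /a/ and /u/, so it voices to [b]. /p/ is a voiceless stop between vowels /e/ and /a/, so it voices to [b]. → [niluvabuebar].
/ziheukukuahapunu/: /k/ is a voiceless stop between vowels /u/ and /u/, so it voices to [g]. /k/ is a voiceless stop between vowels /u/ and /u/, so it voices to [g]. /p/ is a voiceless stop between vowels /a/ and /u/, so it voices to [b]. → [ziheuguguahabunu].
/xepiatoirli/: /p/ is a voiceless stop between vowels /e/ and /i/, so it voices to [b]. /t/ is a voiceless stop between vowels /a/ and /o/, so it voices to [d]. → [xebiadoirli].

brobodobua, niluvabuebar, ziheuguguahabunu, xebiadoirli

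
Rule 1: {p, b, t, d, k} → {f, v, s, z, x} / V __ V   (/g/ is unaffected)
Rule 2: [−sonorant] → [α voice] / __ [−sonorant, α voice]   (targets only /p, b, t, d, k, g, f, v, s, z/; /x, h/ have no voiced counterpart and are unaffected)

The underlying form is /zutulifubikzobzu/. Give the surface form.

Rule 1 (intervocalic spirantization): /t/ is a stop between vowels /u/ and /u/, so it spirantizes to the fricative [s]. /b/ is a stop between vowels /u/ and /i/, so it spirantizes to the fricative [v]. /zutulifubikzobzu/ → zusulifuvikzobzu.
Rule 2 (regressive voicing assimilation): /k/ precedes the voiced obstruent /z/, so it voices to [g] by assimilation. /zusulifuvikzobzu/ → zusulifuvigzobzu.

zusulifuvigzobzu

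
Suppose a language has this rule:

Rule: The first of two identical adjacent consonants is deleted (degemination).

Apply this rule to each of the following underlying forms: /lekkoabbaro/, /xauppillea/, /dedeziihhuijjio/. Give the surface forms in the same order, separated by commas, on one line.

/lekkoabbaro/: /kk/ is a geminate; the first /k/ deletes. /bb/ is a geminate; the first /b/ deletes. → [lekoabaro].
/xauppillea/: /pp/ is a geminate; the first /p/ deletes. /ll/ is a geminate; the first /l/ deletes. → [xaupilea].
/dedeziihhuijjio/: /hh/ is a geminate; the first /h/ deletes. /jj/ is a geminate; the first /j/ deletes. → [dedeziihuijio].

lekoabaro, xaupilea, dedeziihuijio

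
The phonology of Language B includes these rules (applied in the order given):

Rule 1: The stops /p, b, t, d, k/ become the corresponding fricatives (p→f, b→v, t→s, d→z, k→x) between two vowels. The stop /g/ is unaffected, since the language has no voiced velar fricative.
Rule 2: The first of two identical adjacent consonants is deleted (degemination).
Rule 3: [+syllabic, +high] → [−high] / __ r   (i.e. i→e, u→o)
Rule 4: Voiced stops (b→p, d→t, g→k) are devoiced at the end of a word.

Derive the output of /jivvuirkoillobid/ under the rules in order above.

Rule 1 (intervocalic spirantization): /b/ is a stop between vowels /o/ and /i/, so it spirantizes to the fricative [v]. /jivvuirkoillobid/ → jivvuirkoillovid.
Rule 2 (degemination): /vv/ is a geminate; the first /v/ deletes. /ll/ is a geminate; the first /l/ deletes. /jivvuirkoillovid/ → jivuirkoilovid.
Rule 3 (pre-rhotic lowering): /i/ is a high vowel immediately before /r/, so it lowers to [e]. /jivuirkoilovid/ → jivuerkoilovid.
Rule 4 (final devoicing): /d/ is a voiced stop in word-final position, so it devoices to [t]. /jivuerkoilovid/ → jivuerkoilovit.

jivuerkoilovit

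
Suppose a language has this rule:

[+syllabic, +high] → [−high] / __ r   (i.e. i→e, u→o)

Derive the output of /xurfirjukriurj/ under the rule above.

Scanning /xurfirjukriurj/: /u/ is a high vowel immediately before /r/, so it lowers to [o]; /i/ is a high vowel immediately before /r/, so it lowers to [e]; /u/ at position 8 is not in the conditioning environment; /i/ at position 11 is not in the conditioning environment; /u/ is a high vowel immediately before /r/, so it lowers to [o].
Result: [xorferjukriorj].

xorferjukriorj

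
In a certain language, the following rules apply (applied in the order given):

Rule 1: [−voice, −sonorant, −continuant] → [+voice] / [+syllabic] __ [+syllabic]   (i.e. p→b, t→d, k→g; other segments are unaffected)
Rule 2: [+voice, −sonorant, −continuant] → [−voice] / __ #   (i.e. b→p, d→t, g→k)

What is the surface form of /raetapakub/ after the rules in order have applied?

raedabagup

Rule 1 (intervocalic voicing): /t/ is a voiceless stop between vowels /e/ and /a/, so it voices to [d]. /p/ is a voiceless stop between vowels /a/ and /a/, so it voices to [b]. /k/ is a voiceless stop between vowels /a/ and /u/, so it voices to [g]. /raetapakub/ → raedabagub.
Rule 2 (final devoicing): /b/ is a voiced stop in word-final position, so it devoices to [p]. /raedabagub/ → raedabagup.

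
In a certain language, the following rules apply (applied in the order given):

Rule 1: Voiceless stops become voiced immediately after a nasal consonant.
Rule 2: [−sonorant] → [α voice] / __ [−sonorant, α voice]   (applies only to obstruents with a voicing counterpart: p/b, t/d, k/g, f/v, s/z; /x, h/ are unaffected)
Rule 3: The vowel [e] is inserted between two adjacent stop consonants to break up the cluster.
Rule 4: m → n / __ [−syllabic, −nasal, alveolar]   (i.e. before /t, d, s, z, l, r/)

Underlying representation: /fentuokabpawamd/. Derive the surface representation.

fenduokapepawand

Rule 1 (post-nasal voicing): /t/ is a voiceless stop immediately after the nasal /n/, so it voices to [d]. /fentuokabpawamd/ → fenduokabpawamd.
Rule 2 (regressive voicing assimilation): /b/ precedes the voiceless obstruent /p/, so it devoices to [p] by assimilation. /fenduokabpawamd/ → fenduokappawamd.
Rule 3 (stop-cluster e-epenthesis): /p/ and /p/ form a stop–stop cluster, so [e] is inserted between them. /fenduokappawamd/ → fenduokapepawamd.
Rule 4 (nasal place assimilation): /m/ precedes the alveolar consonant /d/, so it assimilates in place to [n]. /fenduokapepawamd/ → fenduokapepawand.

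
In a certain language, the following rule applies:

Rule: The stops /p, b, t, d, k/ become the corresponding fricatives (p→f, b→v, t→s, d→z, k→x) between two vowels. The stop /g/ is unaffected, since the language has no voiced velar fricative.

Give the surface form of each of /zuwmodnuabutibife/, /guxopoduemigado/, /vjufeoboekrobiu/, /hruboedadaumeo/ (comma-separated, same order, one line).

zuwmodnuavusivife, guxofozuemigazo, vjufeovoekroviu, hruvoezazaumeo

/zuwmodnuabutibife/: /b/ is a stop between vowels /a/ and /u/, so it spirantizes to the fricative [v]. /t/ is a stop between vowels /u/ and /i/, so it spirantizes to the fricative [s]. /b/ is a stop between vowels /i/ and /i/, so it spirantizes to the fricative [v]. → [zuwmodnuavusivife].
/guxopoduemigado/: /p/ is a stop between vowels /o/ and /o/, so it spirantizes to the fricative [f]. /d/ is a stop between vowels /o/ and /u/, so it spirantizes to the fricative [z]. /d/ is a stop between vowels /a/ and /o/, so it spirantizes to the fricative [z]. → [guxofozuemigazo].
/vjufeoboekrobiu/: /b/ is a stop between vowels /o/ and /o/, so it spirantizes to the fricative [v]. /b/ is a stop between vowels /o/ and /i/, so it spirantizes to the fricative [v]. → [vjufeovoekroviu].
/hruboedadaumeo/: /b/ is a stop between vowels /u/ and /o/, so it spirantizes to the fricative [v]. /d/ is a stop between vowels /e/ and /a/, so it spirantizes to the fricative [z]. /d/ is a stop between vowels /a/ and /a/, so it spirantizes to the fricative [z]. → [hruvoezazaumeo].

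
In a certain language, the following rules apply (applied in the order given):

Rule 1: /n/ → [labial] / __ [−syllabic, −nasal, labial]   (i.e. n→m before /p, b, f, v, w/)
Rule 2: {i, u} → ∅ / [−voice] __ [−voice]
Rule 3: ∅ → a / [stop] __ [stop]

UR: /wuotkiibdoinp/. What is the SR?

wuotakiibadoimp

Rule 1 (nasal place assimilation): /n/ precedes the labial consonant /p/, so it assimilates in place to [m]. /wuotkiibdoinp/ → wuotkiibdoimp.
Rule 2 (high vowel syncope): no segment meets the environment; /wuotkiibdoimp/ is unchanged.
Rule 3 (stop-cluster a-epenthesis): /t/ and /k/ form a stop–stop cluster, so [a] is inserted between them. /b/ and /d/ form a stop–stop cluster, so [a] is inserted between them. /wuotkiibdoimp/ → wuotakiibadoimp.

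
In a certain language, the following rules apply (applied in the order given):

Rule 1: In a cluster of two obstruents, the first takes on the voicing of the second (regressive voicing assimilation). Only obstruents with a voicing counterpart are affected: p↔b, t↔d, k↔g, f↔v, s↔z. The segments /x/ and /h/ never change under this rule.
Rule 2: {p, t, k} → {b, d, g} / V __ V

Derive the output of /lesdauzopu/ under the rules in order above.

lezdauzobu

Rule 1 (regressive voicing assimilation): /s/ precedes the voiced obstruent /d/, so it voices to [z] by assimilation. /lesdauzopu/ → lezdauzopu.
Rule 2 (intervocalic voicing): /p/ is a voiceless stop between vowels /o/ and /u/, so it voices to [b]. /lezdauzopu/ → lezdauzobu.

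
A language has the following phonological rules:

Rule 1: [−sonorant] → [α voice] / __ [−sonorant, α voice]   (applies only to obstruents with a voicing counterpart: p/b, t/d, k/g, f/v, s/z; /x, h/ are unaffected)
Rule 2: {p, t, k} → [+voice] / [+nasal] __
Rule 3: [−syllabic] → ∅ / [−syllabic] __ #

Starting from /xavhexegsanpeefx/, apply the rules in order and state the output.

xafhexeksanbeef

Rule 1 (regressive voicing assimilation): /v/ precedes the voiceless obstruent /h/, so it devoices to [f] by assimilation. /g/ precedes the voiceless obstruent /s/, so it devoices to [k] by assimilation. /xavhexegsanpeefx/ → xafhexeksanpeefx.
Rule 2 (post-nasal voicing): /p/ is a voiceless stop immediately after the nasal /n/, so it voices to [b]. /xafhexeksanpeefx/ → xafhexeksanbeefx.
Rule 3 (final cluster simplification): /x/ is the second consonant of a word-final cluster /fx/, so it deletes. /xafhexeksanbeefx/ → xafhexeksanbeef.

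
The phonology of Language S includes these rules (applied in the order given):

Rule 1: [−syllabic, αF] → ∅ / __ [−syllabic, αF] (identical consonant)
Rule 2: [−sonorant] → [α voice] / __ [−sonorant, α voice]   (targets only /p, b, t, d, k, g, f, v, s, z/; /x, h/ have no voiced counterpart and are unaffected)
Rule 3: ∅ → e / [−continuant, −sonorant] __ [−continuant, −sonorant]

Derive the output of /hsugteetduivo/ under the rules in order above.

Rule 1 (degemination): no segment meets the environment; /hsugteetduivo/ is unchanged.
Rule 2 (regressive voicing assimilation): /g/ precedes the voiceless obstruent /t/, so it devoices to [k] by assimilation. /t/ precedes the voiced obstruent /d/, so it voices to [d] by assimilation. /hsugteetduivo/ → hsukteedduivo.
Rule 3 (stop-cluster e-epenthesis): /k/ and /t/ form a stop–stop cluster, so [e] is inserted between them. /d/ and /d/ form a stop–stop cluster, so [e] is inserted between them. /hsukteedduivo/ → hsuketeededuivo.

hsuketeededuivo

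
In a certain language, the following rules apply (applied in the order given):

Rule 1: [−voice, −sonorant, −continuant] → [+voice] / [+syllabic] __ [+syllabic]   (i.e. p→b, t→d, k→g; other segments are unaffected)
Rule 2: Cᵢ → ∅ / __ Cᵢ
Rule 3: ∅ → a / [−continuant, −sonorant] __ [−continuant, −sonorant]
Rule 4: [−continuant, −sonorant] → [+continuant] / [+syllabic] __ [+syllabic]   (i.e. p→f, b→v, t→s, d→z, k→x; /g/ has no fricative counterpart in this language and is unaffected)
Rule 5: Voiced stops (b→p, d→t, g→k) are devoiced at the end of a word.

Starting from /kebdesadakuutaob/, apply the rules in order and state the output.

Rule 1 (intervocalic voicing): /k/ is a voiceless stop between vowels /a/ and /u/, so it voices to [g]. /t/ is a voiceless stop between vowels /u/ and /a/, so it voices to [d]. /kebdesadakuutaob/ → kebdesadaguudaob.
Rule 2 (degemination): no segment meets the environment; /kebdesadaguudaob/ is unchanged.
Rule 3 (stop-cluster a-epenthesis): /b/ and /d/ form a stop–stop cluster, so [a] is inserted between them. /kebdesadaguudaob/ → kebadesadaguudaob.
Rule 4 (intervocalic spirantization): /b/ is a stop between vowels /e/ and /a/, so it spirantizes to the fricative [v]. /d/ is a stop between vowels /a/ and /e/, so it spirantizes to the fricative [z]. /d/ is a stop between vowels /a/ and /a/, so it spirantizes to the fricative [z]. /d/ is a stop between vowels /u/ and /a/, so it spirantizes to the fricative [z]. /kebadesadaguudaob/ → kevazesazaguuzaob.
Rule 5 (final devoicing): /b/ is a voiced stop in word-final position, so it devoices to [p]. /kevazesazaguuzaob/ → kevazesazaguuzaop.

kevazesazaguuzaop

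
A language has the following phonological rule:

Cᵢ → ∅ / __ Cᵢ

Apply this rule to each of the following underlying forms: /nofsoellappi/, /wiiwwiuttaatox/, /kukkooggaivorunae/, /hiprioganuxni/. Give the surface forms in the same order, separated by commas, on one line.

nofsoelapi, wiiwiutaatox, kukoogaivorunae, hiprioganuxni

/nofsoellappi/: /ll/ is a geminate; the first /l/ deletes. /pp/ is a geminate; the first /p/ deletes. → [nofsoelapi].
/wiiwwiuttaatox/: /ww/ is a geminate; the first /w/ deletes. /tt/ is a geminate; the first /t/ deletes. → [wiiwiutaatox].
/kukkooggaivorunae/: /kk/ is a geminate; the first /k/ deletes. /gg/ is a geminate; the first /g/ deletes. → [kukoogaivorunae].
/hiprioganuxni/: the rule's environment is not met; surfaces unchanged as [hiprioganuxni].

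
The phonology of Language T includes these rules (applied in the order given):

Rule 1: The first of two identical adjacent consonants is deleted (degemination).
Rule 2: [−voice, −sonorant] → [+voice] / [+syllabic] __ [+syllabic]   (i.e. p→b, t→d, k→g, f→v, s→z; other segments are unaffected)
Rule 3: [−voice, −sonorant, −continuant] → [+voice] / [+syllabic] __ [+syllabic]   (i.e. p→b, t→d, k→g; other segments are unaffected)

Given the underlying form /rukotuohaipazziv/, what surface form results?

Rule 1 (degemination): /zz/ is a geminate; the first /z/ deletes. /rukotuohaipazziv/ → rukotuohaipaziv.
Rule 2 (intervocalic voicing): /k/ is a voiceless obstruent between vowels /u/ and /o/, so it voices to [g]. /t/ is a voiceless obstruent between vowels /o/ and /u/, so it voices to [d]. /p/ is a voiceless obstruent between vowels /i/ and /a/, so it voices to [b]. /rukotuohaipaziv/ → rugoduohaibaziv.
Rule 3 (intervocalic voicing): no segment meets the environment; /rugoduohaibaziv/ is unchanged.

rugoduohaibaziv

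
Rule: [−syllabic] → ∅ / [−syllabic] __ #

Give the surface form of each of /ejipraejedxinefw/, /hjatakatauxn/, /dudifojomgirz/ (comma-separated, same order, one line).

ejipraejedxinef, hjatakataux, dudifojomgir

/ejipraejedxinefw/: /w/ is the second consonant of a word-final cluster /fw/, so it deletes. → [ejipraejedxinef].
/hjatakatauxn/: /n/ is the second consonant of a word-final cluster /xn/, so it deletes. → [hjatakataux].
/dudifojomgirz/: /z/ is the second consonant of a word-final cluster /rz/, so it deletes. → [dudifojomgir].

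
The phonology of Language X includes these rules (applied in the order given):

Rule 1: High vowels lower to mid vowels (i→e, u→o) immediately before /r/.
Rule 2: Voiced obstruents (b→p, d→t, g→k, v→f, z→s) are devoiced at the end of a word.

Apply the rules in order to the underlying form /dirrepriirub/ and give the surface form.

derreprierup

Rule 1 (pre-rhotic lowering): /i/ is a high vowel immediately before /r/, so it lowers to [e]. /i/ is a high vowel immediately before /r/, so it lowers to [e]. /dirrepriirub/ → derreprierub.
Rule 2 (final devoicing): /b/ is a voiced obstruent in word-final position, so it devoices to [p]. /derreprierub/ → derreprierup.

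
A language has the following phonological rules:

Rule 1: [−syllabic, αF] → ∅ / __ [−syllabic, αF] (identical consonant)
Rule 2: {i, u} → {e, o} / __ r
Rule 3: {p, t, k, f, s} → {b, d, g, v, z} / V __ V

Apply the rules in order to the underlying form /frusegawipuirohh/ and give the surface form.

fruzegawibueroh

Rule 1 (degemination): /hh/ is a geminate; the first /h/ deletes. /frusegawipuirohh/ → frusegawipuiroh.
Rule 2 (pre-rhotic lowering): /i/ is a high vowel immediately before /r/, so it lowers to [e]. /frusegawipuiroh/ → frusegawipueroh.
Rule 3 (intervocalic voicing): /s/ is a voiceless obstruent between vowels /u/ and /e/, so it voices to [z]. /p/ is a voiceless obstruent between vowels /i/ and /u/, so it voices to [b]. /frusegawipueroh/ → fruzegawibueroh.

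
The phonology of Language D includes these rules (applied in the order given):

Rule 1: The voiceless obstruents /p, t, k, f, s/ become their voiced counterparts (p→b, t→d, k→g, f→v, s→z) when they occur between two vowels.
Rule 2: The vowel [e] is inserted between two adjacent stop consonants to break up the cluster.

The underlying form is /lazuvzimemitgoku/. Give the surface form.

lazuvzimemitegogu

Rule 1 (intervocalic voicing): /k/ is a voiceless obstruent between vowels /o/ and /u/, so it voices to [g]. /lazuvzimemitgoku/ → lazuvzimemitgogu.
Rule 2 (stop-cluster e-epenthesis): /t/ and /g/ form a stop–stop cluster, so [e] is inserted between them. /lazuvzimemitgogu/ → lazuvzimemitegogu.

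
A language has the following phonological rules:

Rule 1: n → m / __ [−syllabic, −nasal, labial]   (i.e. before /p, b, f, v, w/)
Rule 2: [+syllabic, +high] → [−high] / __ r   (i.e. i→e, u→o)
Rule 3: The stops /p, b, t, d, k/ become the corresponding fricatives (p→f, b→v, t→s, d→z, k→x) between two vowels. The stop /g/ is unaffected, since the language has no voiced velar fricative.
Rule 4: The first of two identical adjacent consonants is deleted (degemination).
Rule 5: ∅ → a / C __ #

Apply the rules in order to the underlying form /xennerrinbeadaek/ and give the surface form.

Rule 1 (nasal place assimilation): /n/ precedes the labial consonant /b/, so it assimilates in place to [m]. /xennerrinbeadaek/ → xennerrimbeadaek.
Rule 2 (pre-rhotic lowering): no segment meets the environment; /xennerrimbeadaek/ is unchanged.
Rule 3 (intervocalic spirantization): /d/ is a stop between vowels /a/ and /a/, so it spirantizes to the fricative [z]. /xennerrimbeadaek/ → xennerrimbeazaek.
Rule 4 (degemination): /nn/ is a geminate; the first /n/ deletes. /rr/ is a geminate; the first /r/ deletes. /xennerrimbeazaek/ → xenerimbeazaek.
Rule 5 (final a-epenthesis): the form ends in the consonant /k/, so [a] is inserted word-finally. /xenerimbeazaek/ → xenerimbeazaeka.

xenerimbeazaeka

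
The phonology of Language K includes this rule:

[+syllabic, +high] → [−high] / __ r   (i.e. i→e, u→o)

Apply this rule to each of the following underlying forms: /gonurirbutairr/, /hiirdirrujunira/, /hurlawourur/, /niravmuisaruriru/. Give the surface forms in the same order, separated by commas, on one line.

gonorerbutaerr, hierderrujunera, horlawooror, neravmuisaroreru

/gonurirbutairr/: /u/ is a high vowel immediately before /r/, so it lowers to [o]. /i/ is a high vowel immediately before /r/, so it lowers to [e]. /i/ is a high vowel immediately before /r/, so it lowers to [e]. → [gonorerbutaerr].
/hiirdirrujunira/: /i/ is a high vowel immediately before /r/, so it lowers to [e]. /i/ is a high vowel immediately before /r/, so it lowers to [e]. /i/ is a high vowel immediately before /r/, so it lowers to [e]. → [hierderrujunera].
/hurlawourur/: /u/ is a high vowel immediately before /r/, so it lowers to [o]. /u/ is a high vowel immediately before /r/, so it lowers to [o]. /u/ is a high vowel immediately before /r/, so it lowers to [o]. → [horlawooror].
/niravmuisaruriru/: /i/ is a high vowel immediately before /r/, so it lowers to [e]. /u/ is a high vowel immediately before /r/, so it lowers to [o]. /i/ is a high vowel immediately before /r/, so it lowers to [e]. → [neravmuisaroreru].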